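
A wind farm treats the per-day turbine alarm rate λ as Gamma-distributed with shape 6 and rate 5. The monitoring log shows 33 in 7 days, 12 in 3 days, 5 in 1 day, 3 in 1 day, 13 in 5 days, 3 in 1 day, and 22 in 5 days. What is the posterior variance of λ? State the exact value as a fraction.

Total count: 33 + 12 + 5 + 3 + 13 + 3 + 22 = 91.
Total exposure: 7 + 3 + 1 + 1 + 5 + 1 + 5 = 23 days.
Posterior: α' = 6 + 91 = 97, β' = 5 + 23 = 28.
Posterior variance = α'/β'² = 97/784.

97/784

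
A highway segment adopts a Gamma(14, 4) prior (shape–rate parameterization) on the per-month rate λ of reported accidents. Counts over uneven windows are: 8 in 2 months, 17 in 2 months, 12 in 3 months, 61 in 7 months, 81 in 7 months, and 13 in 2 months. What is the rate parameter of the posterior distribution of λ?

27

Total count: 8 + 17 + 12 + 61 + 81 + 13 = 192.
Total exposure: 2 + 2 + 3 + 7 + 7 + 2 = 23 months.
Posterior: α' = 14 + 192 = 206, β' = 4 + 23 = 27.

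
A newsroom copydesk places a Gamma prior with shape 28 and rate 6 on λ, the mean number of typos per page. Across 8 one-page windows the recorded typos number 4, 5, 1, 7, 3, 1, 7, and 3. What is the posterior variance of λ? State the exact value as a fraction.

59/196

Total count: 4 + 5 + 1 + 7 + 3 + 1 + 7 + 3 = 31.
Total exposure: 8 pages.
By Gamma–Poisson conjugacy, the posterior is Gamma(α + Σx, β + Σt) = Gamma(28 + 31, 6 + 8) = Gamma(59, 14).
Posterior variance = α'/β'² = 59/196.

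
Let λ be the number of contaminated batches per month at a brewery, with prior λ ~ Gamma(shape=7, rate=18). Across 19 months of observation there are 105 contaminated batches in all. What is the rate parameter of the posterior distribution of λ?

Total count 105 over total exposure 19 months.
Conjugate update: add total count to the shape and total exposure to the rate, giving Gamma(112, 37).

37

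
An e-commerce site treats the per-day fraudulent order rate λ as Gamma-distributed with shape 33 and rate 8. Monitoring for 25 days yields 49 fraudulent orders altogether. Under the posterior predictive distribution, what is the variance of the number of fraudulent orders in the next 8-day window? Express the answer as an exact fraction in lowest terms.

Total count 49 over total exposure 25 days.
By Gamma–Poisson conjugacy, the posterior is Gamma(α + Σx, β + Σt) = Gamma(33 + 49, 8 + 25) = Gamma(82, 33).
The posterior predictive for a window of length T is Negative Binomial with variance T·α'·(β'+T)/β'² = 8·82·41/1089 = 26896/1089.

26896/1089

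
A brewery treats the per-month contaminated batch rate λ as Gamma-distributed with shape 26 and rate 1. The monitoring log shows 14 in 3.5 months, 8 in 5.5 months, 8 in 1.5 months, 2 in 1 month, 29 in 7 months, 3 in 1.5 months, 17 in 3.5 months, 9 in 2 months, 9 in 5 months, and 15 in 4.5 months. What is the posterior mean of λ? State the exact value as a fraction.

35/9

Total count: 14 + 8 + 8 + 2 + 29 + 3 + 17 + 9 + 9 + 15 = 114.
Total exposure: 3.5 + 5.5 + 1.5 + 1 + 7 + 1.5 + 3.5 + 2 + 5 + 4.5 = 35 months.
By Gamma–Poisson conjugacy, the posterior is Gamma(α + Σx, β + Σt) = Gamma(26 + 114, 1 + 35) = Gamma(140, 36).
Posterior mean = α'/β' = 140/36 = 35/9.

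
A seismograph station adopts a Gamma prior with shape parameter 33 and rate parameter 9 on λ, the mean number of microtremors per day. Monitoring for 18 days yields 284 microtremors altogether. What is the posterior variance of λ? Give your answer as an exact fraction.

Total count 284 over total exposure 18 days.
The Gamma prior is conjugate for the Poisson rate, so λ | data ~ Gamma(33+284, 9+18) = Gamma(317, 27).
Posterior variance = α'/β'² = 317/729.

317/729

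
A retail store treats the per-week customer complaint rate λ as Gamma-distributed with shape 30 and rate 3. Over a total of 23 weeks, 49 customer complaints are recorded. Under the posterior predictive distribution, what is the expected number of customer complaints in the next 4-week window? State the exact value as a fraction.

158/13

Total count 49 over total exposure 23 weeks.
Posterior: α' = 30 + 49 = 79, β' = 3 + 23 = 26.
Predictive mean over a 4-week window = T·E[λ|data] = 4·79/26 = 158/13.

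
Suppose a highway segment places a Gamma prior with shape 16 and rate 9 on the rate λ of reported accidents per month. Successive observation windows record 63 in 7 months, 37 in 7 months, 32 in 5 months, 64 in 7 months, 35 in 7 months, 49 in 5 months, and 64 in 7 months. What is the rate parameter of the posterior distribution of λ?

Total count: 63 + 37 + 32 + 64 + 35 + 49 + 64 = 344.
Total exposure: 7 + 7 + 5 + 7 + 7 + 5 + 7 = 45 months.
The Gamma prior is conjugate for the Poisson rate, so λ | data ~ Gamma(16+344, 9+45) = Gamma(360, 54).

54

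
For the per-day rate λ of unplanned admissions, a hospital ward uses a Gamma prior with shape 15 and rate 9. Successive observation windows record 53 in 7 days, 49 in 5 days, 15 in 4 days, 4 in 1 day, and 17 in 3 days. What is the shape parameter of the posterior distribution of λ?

153

Total count: 53 + 49 + 15 + 4 + 17 = 138.
Total exposure: 7 + 5 + 4 + 1 + 3 = 20 days.
Conjugate update: add total count to the shape and total exposure to the rate, giving Gamma(153, 29).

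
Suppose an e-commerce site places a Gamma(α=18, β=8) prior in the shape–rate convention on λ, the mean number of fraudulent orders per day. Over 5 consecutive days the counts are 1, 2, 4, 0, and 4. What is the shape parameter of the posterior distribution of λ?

Total count: 1 + 2 + 4 + 0 + 4 = 11.
Total exposure: 5 days.
Conjugate update: add total count to the shape and total exposure to the rate, giving Gamma(29, 13).

29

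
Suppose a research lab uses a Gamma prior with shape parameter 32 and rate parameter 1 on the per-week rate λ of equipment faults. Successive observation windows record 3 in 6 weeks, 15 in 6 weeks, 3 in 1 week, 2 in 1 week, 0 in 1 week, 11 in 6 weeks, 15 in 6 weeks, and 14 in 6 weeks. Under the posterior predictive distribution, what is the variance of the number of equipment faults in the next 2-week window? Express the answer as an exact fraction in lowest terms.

1710/289

Total count: 3 + 15 + 3 + 2 + 0 + 11 + 15 + 14 = 63.
Total exposure: 6 + 6 + 1 + 1 + 1 + 6 + 6 + 6 = 33 weeks.
Gamma(α, β) with Poisson data over total exposure Σt gives posterior Gamma(α+Σx, β+Σt) = Gamma(95, 34).
The posterior predictive for a window of length T is Negative Binomial with variance T·α'·(β'+T)/β'² = 2·95·36/1156 = 1710/289.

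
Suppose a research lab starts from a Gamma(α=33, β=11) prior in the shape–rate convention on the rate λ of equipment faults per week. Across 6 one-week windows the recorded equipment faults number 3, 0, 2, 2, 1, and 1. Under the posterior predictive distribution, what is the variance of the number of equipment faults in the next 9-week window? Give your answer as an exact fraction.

Total count: 3 + 0 + 2 + 2 + 1 + 1 = 9.
Total exposure: 6 weeks.
Posterior: α' = 33 + 9 = 42, β' = 11 + 6 = 17.
The posterior predictive for a window of length T is Negative Binomial with variance T·α'·(β'+T)/β'² = 9·42·26/289 = 9828/289.

9828/289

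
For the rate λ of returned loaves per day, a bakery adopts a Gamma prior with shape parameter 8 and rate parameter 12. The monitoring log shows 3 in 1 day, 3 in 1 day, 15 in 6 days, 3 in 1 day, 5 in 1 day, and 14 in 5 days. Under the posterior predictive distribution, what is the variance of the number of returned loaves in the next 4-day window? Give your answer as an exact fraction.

Total count: 3 + 3 + 15 + 3 + 5 + 14 = 43.
Total exposure: 1 + 1 + 6 + 1 + 1 + 5 = 15 days.
By Gamma–Poisson conjugacy, the posterior is Gamma(α + Σx, β + Σt) = Gamma(8 + 43, 12 + 15) = Gamma(51, 27).
The posterior predictive for a window of length T is Negative Binomial with variance T·α'·(β'+T)/β'² = 4·51·31/729 = 2108/243.

2108/243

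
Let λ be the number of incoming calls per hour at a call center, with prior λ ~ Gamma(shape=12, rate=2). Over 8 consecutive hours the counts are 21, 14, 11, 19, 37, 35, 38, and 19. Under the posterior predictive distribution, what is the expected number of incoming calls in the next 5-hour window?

Total count: 21 + 14 + 11 + 19 + 37 + 35 + 38 + 19 = 194.
Total exposure: 8 hours.
Posterior: α' = 12 + 194 = 206, β' = 2 + 8 = 10.
Predictive mean over a 5-hour window = T·E[λ|data] = 5·206/10 = 103.

103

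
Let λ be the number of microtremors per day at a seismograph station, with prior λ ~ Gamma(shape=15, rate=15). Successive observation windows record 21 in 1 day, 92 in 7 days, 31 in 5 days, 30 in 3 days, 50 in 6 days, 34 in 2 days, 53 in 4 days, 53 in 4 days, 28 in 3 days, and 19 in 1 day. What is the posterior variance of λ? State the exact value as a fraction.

142/867

Total count: 21 + 92 + 31 + 30 + 50 + 34 + 53 + 53 + 28 + 19 = 411.
Total exposure: 1 + 7 + 5 + 3 + 6 + 2 + 4 + 4 + 3 + 1 = 36 days.
Gamma(α, β) with Poisson data over total exposure Σt gives posterior Gamma(α+Σx, β+Σt) = Gamma(426, 51).
Posterior variance = α'/β'² = 426/2601 = 142/867.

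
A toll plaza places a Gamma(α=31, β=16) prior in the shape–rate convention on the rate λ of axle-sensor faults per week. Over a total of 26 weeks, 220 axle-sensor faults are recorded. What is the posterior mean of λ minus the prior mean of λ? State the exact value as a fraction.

1357/336

Total count 220 over total exposure 26 weeks.
Conjugate update: add total count to the shape and total exposure to the rate, giving Gamma(251, 42).
Posterior mean = 251/42 = 251/42; prior mean = 31/16 = 31/16. Difference = 251/42 − 31/16 = 1357/336.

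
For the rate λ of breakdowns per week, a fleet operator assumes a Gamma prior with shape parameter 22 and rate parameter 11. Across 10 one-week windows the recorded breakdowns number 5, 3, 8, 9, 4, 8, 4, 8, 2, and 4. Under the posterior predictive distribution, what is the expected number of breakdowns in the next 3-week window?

11

Total count: 5 + 3 + 8 + 9 + 4 + 8 + 4 + 8 + 2 + 4 = 55.
Total exposure: 10 weeks.
Posterior: α' = 22 + 55 = 77, β' = 11 + 10 = 21.
Predictive mean over a 3-week window = T·E[λ|data] = 3·77/21 = 11.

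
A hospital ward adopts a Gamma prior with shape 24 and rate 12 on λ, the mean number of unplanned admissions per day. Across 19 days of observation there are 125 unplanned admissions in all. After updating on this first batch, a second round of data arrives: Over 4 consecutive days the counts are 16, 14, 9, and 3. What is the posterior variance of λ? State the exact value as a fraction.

Total count 125 over total exposure 19 days.
After the first batch: Gamma(24 + 125, 12 + 19) = Gamma(149, 31).
Total count: 16 + 14 + 9 + 3 = 42.
Total exposure: 4 days.
After the second batch: Gamma(149 + 42, 31 + 4) = Gamma(191, 35).
Posterior variance = α'/β'² = 191/1225.

191/1225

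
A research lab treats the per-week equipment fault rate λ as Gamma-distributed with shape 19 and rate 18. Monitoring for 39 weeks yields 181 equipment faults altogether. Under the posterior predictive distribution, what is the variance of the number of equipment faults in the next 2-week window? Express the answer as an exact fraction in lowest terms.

Total count 181 over total exposure 39 weeks.
The Gamma prior is conjugate for the Poisson rate, so λ | data ~ Gamma(19+181, 18+39) = Gamma(200, 57).
The posterior predictive for a window of length T is Negative Binomial with variance T·α'·(β'+T)/β'² = 2·200·59/3249 = 23600/3249.

23600/3249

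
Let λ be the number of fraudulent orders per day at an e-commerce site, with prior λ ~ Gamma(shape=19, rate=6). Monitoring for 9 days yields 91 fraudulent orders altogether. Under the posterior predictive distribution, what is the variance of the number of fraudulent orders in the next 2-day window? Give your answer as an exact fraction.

748/45

Total count 91 over total exposure 9 days.
By Gamma–Poisson conjugacy, the posterior is Gamma(α + Σx, β + Σt) = Gamma(19 + 91, 6 + 9) = Gamma(110, 15).
The posterior predictive for a window of length T is Negative Binomial with variance T·α'·(β'+T)/β'² = 2·110·17/225 = 748/45.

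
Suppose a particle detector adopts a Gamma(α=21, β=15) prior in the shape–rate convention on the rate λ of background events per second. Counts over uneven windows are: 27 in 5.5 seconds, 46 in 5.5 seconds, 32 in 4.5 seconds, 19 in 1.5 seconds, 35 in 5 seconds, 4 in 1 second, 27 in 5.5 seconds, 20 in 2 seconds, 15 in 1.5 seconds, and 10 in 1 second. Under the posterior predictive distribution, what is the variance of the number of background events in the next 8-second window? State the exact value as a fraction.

Total count: 27 + 46 + 32 + 19 + 35 + 4 + 27 + 20 + 15 + 10 = 235.
Total exposure: 5.5 + 5.5 + 4.5 + 1.5 + 5 + 1 + 5.5 + 2 + 1.5 + 1 = 33 seconds.
Conjugate update: add total count to the shape and total exposure to the rate, giving Gamma(256, 48).
The posterior predictive for a window of length T is Negative Binomial with variance T·α'·(β'+T)/β'² = 8·256·56/2304 = 448/9.

448/9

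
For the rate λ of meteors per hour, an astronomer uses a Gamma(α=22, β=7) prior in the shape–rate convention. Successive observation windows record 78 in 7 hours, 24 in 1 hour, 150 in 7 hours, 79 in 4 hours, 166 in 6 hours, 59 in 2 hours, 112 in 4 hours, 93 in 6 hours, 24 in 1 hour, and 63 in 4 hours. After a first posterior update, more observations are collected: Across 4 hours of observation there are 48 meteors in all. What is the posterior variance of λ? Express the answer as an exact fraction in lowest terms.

918/2809

Total count: 78 + 24 + 150 + 79 + 166 + 59 + 112 + 93 + 24 + 63 = 848.
Total exposure: 7 + 1 + 7 + 4 + 6 + 2 + 4 + 6 + 1 + 4 = 42 hours.
After the first batch: Gamma(22 + 848, 7 + 42) = Gamma(870, 49).
Total count 48 over total exposure 4 hours.
After the second batch: Gamma(870 + 48, 49 + 4) = Gamma(918, 53).
Posterior variance = α'/β'² = 918/2809.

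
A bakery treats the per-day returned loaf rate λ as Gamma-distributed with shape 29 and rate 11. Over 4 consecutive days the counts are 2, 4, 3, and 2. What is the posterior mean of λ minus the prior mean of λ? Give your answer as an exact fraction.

Total count: 2 + 4 + 3 + 2 = 11.
Total exposure: 4 days.
By Gamma–Poisson conjugacy, the posterior is Gamma(α + Σx, β + Σt) = Gamma(29 + 11, 11 + 4) = Gamma(40, 15).
Posterior mean = 40/15 = 8/3; prior mean = 29/11 = 29/11. Difference = 8/3 − 29/11 = 1/33.

1/33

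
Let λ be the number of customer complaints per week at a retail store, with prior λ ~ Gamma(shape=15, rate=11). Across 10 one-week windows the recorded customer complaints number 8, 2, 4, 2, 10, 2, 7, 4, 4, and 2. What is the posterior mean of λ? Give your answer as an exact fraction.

20/7

Total count: 8 + 2 + 4 + 2 + 10 + 2 + 7 + 4 + 4 + 2 = 45.
Total exposure: 10 weeks.
Conjugate update: add total count to the shape and total exposure to the rate, giving Gamma(60, 21).
Posterior mean = α'/β' = 60/21 = 20/7.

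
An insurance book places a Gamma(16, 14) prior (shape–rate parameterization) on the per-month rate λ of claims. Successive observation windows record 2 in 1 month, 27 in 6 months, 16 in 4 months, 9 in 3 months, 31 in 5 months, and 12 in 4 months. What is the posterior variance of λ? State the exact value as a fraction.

Total count: 2 + 27 + 16 + 9 + 31 + 12 = 97.
Total exposure: 1 + 6 + 4 + 3 + 5 + 4 = 23 months.
Gamma(α, β) with Poisson data over total exposure Σt gives posterior Gamma(α+Σx, β+Σt) = Gamma(113, 37).
Posterior variance = α'/β'² = 113/1369.

113/1369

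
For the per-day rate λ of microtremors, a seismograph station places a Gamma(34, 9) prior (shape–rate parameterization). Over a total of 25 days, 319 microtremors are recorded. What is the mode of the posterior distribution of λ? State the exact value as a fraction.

176/17

Total count 319 over total exposure 25 days.
Posterior: α' = 34 + 319 = 353, β' = 9 + 25 = 34.
Posterior mode = (α'−1)/β' = 352/34 = 176/17.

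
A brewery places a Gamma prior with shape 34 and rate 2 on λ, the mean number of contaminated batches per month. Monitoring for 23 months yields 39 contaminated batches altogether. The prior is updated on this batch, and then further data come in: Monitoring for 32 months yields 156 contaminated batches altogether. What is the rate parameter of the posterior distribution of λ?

Total count 39 over total exposure 23 months.
After the first batch: Gamma(34 + 39, 2 + 23) = Gamma(73, 25).
Total count 156 over total exposure 32 months.
After the second batch: Gamma(73 + 156, 25 + 32) = Gamma(229, 57).

57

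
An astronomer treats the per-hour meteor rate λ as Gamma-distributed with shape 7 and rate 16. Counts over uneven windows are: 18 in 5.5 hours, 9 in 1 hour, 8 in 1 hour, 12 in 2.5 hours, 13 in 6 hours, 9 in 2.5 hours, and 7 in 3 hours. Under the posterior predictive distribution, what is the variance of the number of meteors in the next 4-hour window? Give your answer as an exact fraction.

55112/5625

Total count: 18 + 9 + 8 + 12 + 13 + 9 + 7 = 76.
Total exposure: 5.5 + 1 + 1 + 2.5 + 6 + 2.5 + 3 = 21.5 hours.
Conjugate update: add total count to the shape and total exposure to the rate, giving Gamma(83, 75/2).
The posterior predictive for a window of length T is Negative Binomial with variance T·α'·(β'+T)/β'² = 4·83·(83/2)/(5625/4) = 55112/5625.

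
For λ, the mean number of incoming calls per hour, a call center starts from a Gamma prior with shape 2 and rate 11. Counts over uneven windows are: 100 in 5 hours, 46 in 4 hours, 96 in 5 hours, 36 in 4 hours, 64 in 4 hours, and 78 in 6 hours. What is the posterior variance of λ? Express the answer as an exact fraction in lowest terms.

422/1521

Total count: 100 + 46 + 96 + 36 + 64 + 78 = 420.
Total exposure: 5 + 4 + 5 + 4 + 4 + 6 = 28 hours.
The Gamma prior is conjugate for the Poisson rate, so λ | data ~ Gamma(2+420, 11+28) = Gamma(422, 39).
Posterior variance = α'/β'² = 422/1521.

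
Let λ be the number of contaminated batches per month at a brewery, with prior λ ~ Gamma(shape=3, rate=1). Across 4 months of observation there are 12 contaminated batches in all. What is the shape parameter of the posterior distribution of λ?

15

Total count 12 over total exposure 4 months.
The Gamma prior is conjugate for the Poisson rate, so λ | data ~ Gamma(3+12, 1+4) = Gamma(15, 5).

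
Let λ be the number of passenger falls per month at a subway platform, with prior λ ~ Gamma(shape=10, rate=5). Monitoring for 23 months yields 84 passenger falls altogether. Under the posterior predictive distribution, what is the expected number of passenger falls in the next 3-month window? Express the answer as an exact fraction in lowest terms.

Total count 84 over total exposure 23 months.
By Gamma–Poisson conjugacy, the posterior is Gamma(α + Σx, β + Σt) = Gamma(10 + 84, 5 + 23) = Gamma(94, 28).
Predictive mean over a 3-month window = T·E[λ|data] = 3·94/28 = 141/14.

141/14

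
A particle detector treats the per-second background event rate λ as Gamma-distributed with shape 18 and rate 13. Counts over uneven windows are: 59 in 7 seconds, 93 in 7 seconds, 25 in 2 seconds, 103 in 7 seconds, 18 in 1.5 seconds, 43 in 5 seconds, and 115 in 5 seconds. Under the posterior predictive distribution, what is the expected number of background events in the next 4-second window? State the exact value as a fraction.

Total count: 59 + 93 + 25 + 103 + 18 + 43 + 115 = 456.
Total exposure: 7 + 7 + 2 + 7 + 1.5 + 5 + 5 = 34.5 seconds.
By Gamma–Poisson conjugacy, the posterior is Gamma(α + Σx, β + Σt) = Gamma(18 + 456, 13 + 34.5) = Gamma(474, 95/2).
Predictive mean over a 4-second window = T·E[λ|data] = 4·474/(95/2) = 3792/95.

3792/95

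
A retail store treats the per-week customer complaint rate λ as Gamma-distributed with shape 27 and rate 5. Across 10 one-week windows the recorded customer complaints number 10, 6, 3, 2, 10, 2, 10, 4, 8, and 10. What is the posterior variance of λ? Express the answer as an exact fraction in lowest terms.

92/225

Total count: 10 + 6 + 3 + 2 + 10 + 2 + 10 + 4 + 8 + 10 = 65.
Total exposure: 10 weeks.
Posterior: α' = 27 + 65 = 92, β' = 5 + 10 = 15.
Posterior variance = α'/β'² = 92/225.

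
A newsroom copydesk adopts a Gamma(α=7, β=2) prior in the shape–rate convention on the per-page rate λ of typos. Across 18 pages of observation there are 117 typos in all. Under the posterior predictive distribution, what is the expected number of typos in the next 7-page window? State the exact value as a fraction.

Total count 117 over total exposure 18 pages.
The Gamma prior is conjugate for the Poisson rate, so λ | data ~ Gamma(7+117, 2+18) = Gamma(124, 20).
Predictive mean over a 7-page window = T·E[λ|data] = 7·124/20 = 217/5.

217/5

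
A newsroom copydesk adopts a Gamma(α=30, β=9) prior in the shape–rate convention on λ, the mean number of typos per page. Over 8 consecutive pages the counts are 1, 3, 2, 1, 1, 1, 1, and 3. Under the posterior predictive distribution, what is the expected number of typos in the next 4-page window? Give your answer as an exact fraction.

Total count: 1 + 3 + 2 + 1 + 1 + 1 + 1 + 3 = 13.
Total exposure: 8 pages.
The Gamma prior is conjugate for the Poisson rate, so λ | data ~ Gamma(30+13, 9+8) = Gamma(43, 17).
Predictive mean over a 4-page window = T·E[λ|data] = 4·43/17 = 172/17.

172/17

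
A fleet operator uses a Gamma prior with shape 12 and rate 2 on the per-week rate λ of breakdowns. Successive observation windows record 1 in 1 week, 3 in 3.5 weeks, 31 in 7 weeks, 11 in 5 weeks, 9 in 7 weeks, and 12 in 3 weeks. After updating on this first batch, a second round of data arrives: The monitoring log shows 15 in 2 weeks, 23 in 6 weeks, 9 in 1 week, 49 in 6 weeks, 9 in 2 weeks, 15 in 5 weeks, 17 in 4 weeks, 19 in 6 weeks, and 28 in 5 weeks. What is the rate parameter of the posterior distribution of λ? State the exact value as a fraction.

131/2

Total count: 1 + 3 + 31 + 11 + 9 + 12 = 67.
Total exposure: 1 + 3.5 + 7 + 5 + 7 + 3 = 26.5 weeks.
After the first batch: Gamma(12 + 67, 2 + 26.5) = Gamma(79, 57/2).
Total count: 15 + 23 + 9 + 49 + 9 + 15 + 17 + 19 + 28 = 184.
Total exposure: 2 + 6 + 1 + 6 + 2 + 5 + 4 + 6 + 5 = 37 weeks.
After the second batch: Gamma(79 + 184, 57/2 + 37) = Gamma(263, 131/2).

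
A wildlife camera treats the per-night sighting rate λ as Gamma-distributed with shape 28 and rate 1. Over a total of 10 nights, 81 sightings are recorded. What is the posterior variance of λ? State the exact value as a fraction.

109/121

Total count 81 over total exposure 10 nights.
By Gamma–Poisson conjugacy, the posterior is Gamma(α + Σx, β + Σt) = Gamma(28 + 81, 1 + 10) = Gamma(109, 11).
Posterior variance = α'/β'² = 109/121.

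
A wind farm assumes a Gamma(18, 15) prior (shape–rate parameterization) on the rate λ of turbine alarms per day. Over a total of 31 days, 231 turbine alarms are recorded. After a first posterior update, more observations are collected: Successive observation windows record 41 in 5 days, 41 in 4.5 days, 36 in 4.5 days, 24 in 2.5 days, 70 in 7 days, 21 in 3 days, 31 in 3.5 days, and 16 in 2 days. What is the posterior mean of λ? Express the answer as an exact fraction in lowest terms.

Total count 231 over total exposure 31 days.
After the first batch: Gamma(18 + 231, 15 + 31) = Gamma(249, 46).
Total count: 41 + 41 + 36 + 24 + 70 + 21 + 31 + 16 = 280.
Total exposure: 5 + 4.5 + 4.5 + 2.5 + 7 + 3 + 3.5 + 2 = 32 days.
After the second batch: Gamma(249 + 280, 46 + 32) = Gamma(529, 78).
Posterior mean = α'/β' = 529/78.

529/78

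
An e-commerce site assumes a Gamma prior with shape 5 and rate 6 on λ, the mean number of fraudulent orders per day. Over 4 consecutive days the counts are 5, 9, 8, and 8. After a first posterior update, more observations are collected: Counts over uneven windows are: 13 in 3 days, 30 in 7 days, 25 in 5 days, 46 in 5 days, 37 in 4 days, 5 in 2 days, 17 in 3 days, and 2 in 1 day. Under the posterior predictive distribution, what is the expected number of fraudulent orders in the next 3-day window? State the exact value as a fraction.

63/4

Total count: 5 + 9 + 8 + 8 = 30.
Total exposure: 4 days.
After the first batch: Gamma(5 + 30, 6 + 4) = Gamma(35, 10).
Total count: 13 + 30 + 25 + 46 + 37 + 5 + 17 + 2 = 175.
Total exposure: 3 + 7 + 5 + 5 + 4 + 2 + 3 + 1 = 30 days.
After the second batch: Gamma(35 + 175, 10 + 30) = Gamma(210, 40).
Predictive mean over a 3-day window = T·E[λ|data] = 3·210/40 = 63/4.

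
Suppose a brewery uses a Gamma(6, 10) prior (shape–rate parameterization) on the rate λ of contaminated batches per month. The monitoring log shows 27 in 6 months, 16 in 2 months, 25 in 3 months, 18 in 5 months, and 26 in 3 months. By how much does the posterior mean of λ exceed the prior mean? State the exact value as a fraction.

503/145

Total count: 27 + 16 + 25 + 18 + 26 = 112.
Total exposure: 6 + 2 + 3 + 5 + 3 = 19 months.
Gamma(α, β) with Poisson data over total exposure Σt gives posterior Gamma(α+Σx, β+Σt) = Gamma(118, 29).
Posterior mean = 118/29 = 118/29; prior mean = 6/10 = 3/5. Difference = 118/29 − 3/5 = 503/145.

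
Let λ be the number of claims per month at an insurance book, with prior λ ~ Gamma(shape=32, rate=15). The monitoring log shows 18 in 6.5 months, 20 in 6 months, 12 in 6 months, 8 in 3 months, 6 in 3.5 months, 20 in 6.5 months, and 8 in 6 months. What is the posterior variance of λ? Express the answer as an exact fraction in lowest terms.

Total count: 18 + 20 + 12 + 8 + 6 + 20 + 8 = 92.
Total exposure: 6.5 + 6 + 6 + 3 + 3.5 + 6.5 + 6 = 37.5 months.
Conjugate update: add total count to the shape and total exposure to the rate, giving Gamma(124, 105/2).
Posterior variance = α'/β'² = 124/(11025/4) = 496/11025.

496/11025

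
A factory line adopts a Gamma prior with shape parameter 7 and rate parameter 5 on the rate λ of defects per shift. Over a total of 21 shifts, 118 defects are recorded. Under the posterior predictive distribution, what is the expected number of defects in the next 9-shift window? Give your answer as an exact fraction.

1125/26

Total count 118 over total exposure 21 shifts.
Conjugate update: add total count to the shape and total exposure to the rate, giving Gamma(125, 26).
Predictive mean over a 9-shift window = T·E[λ|data] = 9·125/26 = 1125/26.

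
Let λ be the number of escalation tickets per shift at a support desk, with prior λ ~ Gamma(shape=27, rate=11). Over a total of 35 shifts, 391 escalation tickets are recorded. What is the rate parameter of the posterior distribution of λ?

46

Total count 391 over total exposure 35 shifts.
Posterior: α' = 27 + 391 = 418, β' = 11 + 35 = 46.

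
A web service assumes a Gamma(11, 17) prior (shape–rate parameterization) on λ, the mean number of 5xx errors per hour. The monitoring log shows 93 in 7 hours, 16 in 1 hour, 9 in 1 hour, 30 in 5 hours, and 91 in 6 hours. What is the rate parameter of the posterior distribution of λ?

Total count: 93 + 16 + 9 + 30 + 91 = 239.
Total exposure: 7 + 1 + 1 + 5 + 6 = 20 hours.
Posterior: α' = 11 + 239 = 250, β' = 17 + 20 = 37.

37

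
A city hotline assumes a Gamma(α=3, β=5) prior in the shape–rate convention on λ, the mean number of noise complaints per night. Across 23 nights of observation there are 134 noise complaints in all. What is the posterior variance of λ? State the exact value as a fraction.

Total count 134 over total exposure 23 nights.
The Gamma prior is conjugate for the Poisson rate, so λ | data ~ Gamma(3+134, 5+23) = Gamma(137, 28).
Posterior variance = α'/β'² = 137/784.

137/784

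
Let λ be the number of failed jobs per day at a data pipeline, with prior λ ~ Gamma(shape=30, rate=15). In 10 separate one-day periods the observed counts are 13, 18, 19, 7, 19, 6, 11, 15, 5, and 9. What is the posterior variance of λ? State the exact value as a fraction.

152/625

Total count: 13 + 18 + 19 + 7 + 19 + 6 + 11 + 15 + 5 + 9 = 122.
Total exposure: 10 days.
Gamma(α, β) with Poisson data over total exposure Σt gives posterior Gamma(α+Σx, β+Σt) = Gamma(152, 25).
Posterior variance = α'/β'² = 152/625.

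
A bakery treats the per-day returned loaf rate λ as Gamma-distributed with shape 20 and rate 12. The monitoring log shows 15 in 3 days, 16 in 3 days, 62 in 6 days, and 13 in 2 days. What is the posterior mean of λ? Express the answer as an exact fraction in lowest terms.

Total count: 15 + 16 + 62 + 13 = 106.
Total exposure: 3 + 3 + 6 + 2 = 14 days.
By Gamma–Poisson conjugacy, the posterior is Gamma(α + Σx, β + Σt) = Gamma(20 + 106, 12 + 14) = Gamma(126, 26).
Posterior mean = α'/β' = 126/26 = 63/13.

63/13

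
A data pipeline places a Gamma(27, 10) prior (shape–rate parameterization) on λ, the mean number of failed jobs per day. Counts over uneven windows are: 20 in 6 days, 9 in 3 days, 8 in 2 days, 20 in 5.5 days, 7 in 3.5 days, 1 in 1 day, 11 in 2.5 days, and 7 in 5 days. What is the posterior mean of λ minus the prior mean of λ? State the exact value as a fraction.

11/70

Total count: 20 + 9 + 8 + 20 + 7 + 1 + 11 + 7 = 83.
Total exposure: 6 + 3 + 2 + 5.5 + 3.5 + 1 + 2.5 + 5 = 28.5 days.
The Gamma prior is conjugate for the Poisson rate, so λ | data ~ Gamma(27+83, 10+28.5) = Gamma(110, 77/2).
Posterior mean = 110/(77/2) = 20/7; prior mean = 27/10 = 27/10. Difference = 20/7 − 27/10 = 11/70.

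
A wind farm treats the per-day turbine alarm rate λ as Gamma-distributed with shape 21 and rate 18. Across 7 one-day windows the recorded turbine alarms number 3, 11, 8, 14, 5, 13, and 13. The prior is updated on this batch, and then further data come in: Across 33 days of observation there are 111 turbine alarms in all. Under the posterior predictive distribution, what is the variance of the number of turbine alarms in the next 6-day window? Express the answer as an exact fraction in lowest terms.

Total count: 3 + 11 + 8 + 14 + 5 + 13 + 13 = 67.
Total exposure: 7 days.
After the first batch: Gamma(21 + 67, 18 + 7) = Gamma(88, 25).
Total count 111 over total exposure 33 days.
After the second batch: Gamma(88 + 111, 25 + 33) = Gamma(199, 58).
The posterior predictive for a window of length T is Negative Binomial with variance T·α'·(β'+T)/β'² = 6·199·64/3364 = 19104/841.

19104/841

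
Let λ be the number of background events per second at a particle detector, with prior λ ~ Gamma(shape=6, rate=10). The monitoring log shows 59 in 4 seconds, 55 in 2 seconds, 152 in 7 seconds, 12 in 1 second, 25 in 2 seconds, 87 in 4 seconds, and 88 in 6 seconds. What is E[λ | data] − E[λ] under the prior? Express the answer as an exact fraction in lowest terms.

578/45

Total count: 59 + 55 + 152 + 12 + 25 + 87 + 88 = 478.
Total exposure: 4 + 2 + 7 + 1 + 2 + 4 + 6 = 26 seconds.
Posterior: α' = 6 + 478 = 484, β' = 10 + 26 = 36.
Posterior mean = 484/36 = 121/9; prior mean = 6/10 = 3/5. Difference = 121/9 − 3/5 = 578/45.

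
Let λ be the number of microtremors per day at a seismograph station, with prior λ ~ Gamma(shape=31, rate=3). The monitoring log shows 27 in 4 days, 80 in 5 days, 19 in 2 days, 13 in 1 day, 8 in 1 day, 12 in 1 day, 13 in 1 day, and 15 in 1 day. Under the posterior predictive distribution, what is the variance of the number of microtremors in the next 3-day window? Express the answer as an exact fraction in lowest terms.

Total count: 27 + 80 + 19 + 13 + 8 + 12 + 13 + 15 = 187.
Total exposure: 4 + 5 + 2 + 1 + 1 + 1 + 1 + 1 = 16 days.
The Gamma prior is conjugate for the Poisson rate, so λ | data ~ Gamma(31+187, 3+16) = Gamma(218, 19).
The posterior predictive for a window of length T is Negative Binomial with variance T·α'·(β'+T)/β'² = 3·218·22/361 = 14388/361.

14388/361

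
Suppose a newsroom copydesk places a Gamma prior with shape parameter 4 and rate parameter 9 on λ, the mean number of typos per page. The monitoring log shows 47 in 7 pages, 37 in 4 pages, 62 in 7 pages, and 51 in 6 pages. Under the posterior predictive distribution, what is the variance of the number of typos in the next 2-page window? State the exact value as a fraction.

4690/363

Total count: 47 + 37 + 62 + 51 = 197.
Total exposure: 7 + 4 + 7 + 6 = 24 pages.
Posterior: α' = 4 + 197 = 201, β' = 9 + 24 = 33.
The posterior predictive for a window of length T is Negative Binomial with variance T·α'·(β'+T)/β'² = 2·201·35/1089 = 4690/363.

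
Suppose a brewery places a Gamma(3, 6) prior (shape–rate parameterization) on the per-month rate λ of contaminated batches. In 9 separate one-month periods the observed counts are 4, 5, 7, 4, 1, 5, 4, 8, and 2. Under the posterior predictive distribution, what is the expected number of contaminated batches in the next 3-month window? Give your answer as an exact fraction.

43/5

Total count: 4 + 5 + 7 + 4 + 1 + 5 + 4 + 8 + 2 = 40.
Total exposure: 9 months.
Gamma(α, β) with Poisson data over total exposure Σt gives posterior Gamma(α+Σx, β+Σt) = Gamma(43, 15).
Predictive mean over a 3-month window = T·E[λ|data] = 3·43/15 = 43/5.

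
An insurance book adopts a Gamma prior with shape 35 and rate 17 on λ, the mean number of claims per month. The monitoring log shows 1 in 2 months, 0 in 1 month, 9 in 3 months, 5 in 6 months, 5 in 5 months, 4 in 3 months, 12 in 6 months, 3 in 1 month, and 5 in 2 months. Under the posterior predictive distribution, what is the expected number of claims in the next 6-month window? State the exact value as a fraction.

237/23

Total count: 1 + 0 + 9 + 5 + 5 + 4 + 12 + 3 + 5 = 44.
Total exposure: 2 + 1 + 3 + 6 + 5 + 3 + 6 + 1 + 2 = 29 months.
Posterior: α' = 35 + 44 = 79, β' = 17 + 29 = 46.
Predictive mean over a 6-month window = T·E[λ|data] = 6·79/46 = 237/23.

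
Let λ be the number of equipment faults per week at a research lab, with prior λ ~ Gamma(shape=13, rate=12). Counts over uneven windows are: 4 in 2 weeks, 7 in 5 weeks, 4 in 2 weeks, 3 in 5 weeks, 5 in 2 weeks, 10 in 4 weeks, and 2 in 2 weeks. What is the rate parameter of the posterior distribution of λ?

34

Total count: 4 + 7 + 4 + 3 + 5 + 10 + 2 = 35.
Total exposure: 2 + 5 + 2 + 5 + 2 + 4 + 2 = 22 weeks.
By Gamma–Poisson conjugacy, the posterior is Gamma(α + Σx, β + Σt) = Gamma(13 + 35, 12 + 22) = Gamma(48, 34).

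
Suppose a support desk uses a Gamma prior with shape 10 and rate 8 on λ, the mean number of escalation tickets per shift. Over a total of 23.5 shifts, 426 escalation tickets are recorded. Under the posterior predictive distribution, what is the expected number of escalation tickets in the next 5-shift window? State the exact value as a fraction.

Total count 426 over total exposure 23.5 shifts.
Gamma(α, β) with Poisson data over total exposure Σt gives posterior Gamma(α+Σx, β+Σt) = Gamma(436, 63/2).
Predictive mean over a 5-shift window = T·E[λ|data] = 5·436/(63/2) = 4360/63.

4360/63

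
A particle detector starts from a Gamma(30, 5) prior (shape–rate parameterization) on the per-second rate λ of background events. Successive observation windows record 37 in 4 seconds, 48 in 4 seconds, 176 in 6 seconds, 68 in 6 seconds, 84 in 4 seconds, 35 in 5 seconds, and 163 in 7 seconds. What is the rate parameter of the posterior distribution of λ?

41

Total count: 37 + 48 + 176 + 68 + 84 + 35 + 163 = 611.
Total exposure: 4 + 4 + 6 + 6 + 4 + 5 + 7 = 36 seconds.
Gamma(α, β) with Poisson data over total exposure Σt gives posterior Gamma(α+Σx, β+Σt) = Gamma(641, 41).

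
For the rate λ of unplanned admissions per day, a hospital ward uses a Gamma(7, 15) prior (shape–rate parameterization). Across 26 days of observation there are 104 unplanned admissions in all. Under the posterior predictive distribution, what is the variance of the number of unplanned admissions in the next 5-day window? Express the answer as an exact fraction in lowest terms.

25530/1681

Total count 104 over total exposure 26 days.
By Gamma–Poisson conjugacy, the posterior is Gamma(α + Σx, β + Σt) = Gamma(7 + 104, 15 + 26) = Gamma(111, 41).
The posterior predictive for a window of length T is Negative Binomial with variance T·α'·(β'+T)/β'² = 5·111·46/1681 = 25530/1681.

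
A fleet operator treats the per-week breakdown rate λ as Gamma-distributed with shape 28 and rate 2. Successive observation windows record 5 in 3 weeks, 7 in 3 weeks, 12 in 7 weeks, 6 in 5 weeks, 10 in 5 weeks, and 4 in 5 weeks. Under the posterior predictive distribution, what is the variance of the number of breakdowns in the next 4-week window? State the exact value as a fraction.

272/25

Total count: 5 + 7 + 12 + 6 + 10 + 4 = 44.
Total exposure: 3 + 3 + 7 + 5 + 5 + 5 = 28 weeks.
Gamma(α, β) with Poisson data over total exposure Σt gives posterior Gamma(α+Σx, β+Σt) = Gamma(72, 30).
The posterior predictive for a window of length T is Negative Binomial with variance T·α'·(β'+T)/β'² = 4·72·34/900 = 272/25.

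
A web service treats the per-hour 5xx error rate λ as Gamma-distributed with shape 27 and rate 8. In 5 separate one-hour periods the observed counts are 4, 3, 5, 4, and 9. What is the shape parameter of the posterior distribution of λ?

52

Total count: 4 + 3 + 5 + 4 + 9 = 25.
Total exposure: 5 hours.
The Gamma prior is conjugate for the Poisson rate, so λ | data ~ Gamma(27+25, 8+5) = Gamma(52, 13).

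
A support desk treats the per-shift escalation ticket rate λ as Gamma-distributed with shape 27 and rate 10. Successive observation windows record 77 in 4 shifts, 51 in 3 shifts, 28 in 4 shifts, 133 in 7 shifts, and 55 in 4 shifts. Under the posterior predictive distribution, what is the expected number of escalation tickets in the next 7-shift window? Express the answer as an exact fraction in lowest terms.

2597/32

Total count: 77 + 51 + 28 + 133 + 55 = 344.
Total exposure: 4 + 3 + 4 + 7 + 4 = 22 shifts.
Conjugate update: add total count to the shape and total exposure to the rate, giving Gamma(371, 32).
Predictive mean over a 7-shift window = T·E[λ|data] = 7·371/32 = 2597/32.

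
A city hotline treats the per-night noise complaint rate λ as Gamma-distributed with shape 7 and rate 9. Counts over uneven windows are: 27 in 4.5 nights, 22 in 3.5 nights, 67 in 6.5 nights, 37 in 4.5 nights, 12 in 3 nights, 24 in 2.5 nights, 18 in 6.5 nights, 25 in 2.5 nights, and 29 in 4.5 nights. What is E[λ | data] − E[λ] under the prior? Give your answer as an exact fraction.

2083/423

Total count: 27 + 22 + 67 + 37 + 12 + 24 + 18 + 25 + 29 = 261.
Total exposure: 4.5 + 3.5 + 6.5 + 4.5 + 3 + 2.5 + 6.5 + 2.5 + 4.5 = 38 nights.
By Gamma–Poisson conjugacy, the posterior is Gamma(α + Σx, β + Σt) = Gamma(7 + 261, 9 + 38) = Gamma(268, 47).
Posterior mean = 268/47 = 268/47; prior mean = 7/9 = 7/9. Difference = 268/47 − 7/9 = 2083/423.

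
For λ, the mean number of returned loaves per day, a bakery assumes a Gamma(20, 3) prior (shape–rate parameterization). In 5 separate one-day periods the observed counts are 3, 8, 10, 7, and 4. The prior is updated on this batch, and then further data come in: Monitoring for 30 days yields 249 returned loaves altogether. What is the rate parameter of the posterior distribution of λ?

38

Total count: 3 + 8 + 10 + 7 + 4 = 32.
Total exposure: 5 days.
After the first batch: Gamma(20 + 32, 3 + 5) = Gamma(52, 8).
Total count 249 over total exposure 30 days.
After the second batch: Gamma(52 + 249, 8 + 30) = Gamma(301, 38).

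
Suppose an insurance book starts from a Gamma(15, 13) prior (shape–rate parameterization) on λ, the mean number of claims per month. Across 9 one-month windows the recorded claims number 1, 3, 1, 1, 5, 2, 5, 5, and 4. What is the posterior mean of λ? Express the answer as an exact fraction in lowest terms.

Total count: 1 + 3 + 1 + 1 + 5 + 2 + 5 + 5 + 4 = 27.
Total exposure: 9 months.
Gamma(α, β) with Poisson data over total exposure Σt gives posterior Gamma(α+Σx, β+Σt) = Gamma(42, 22).
Posterior mean = α'/β' = 42/22 = 21/11.

21/11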